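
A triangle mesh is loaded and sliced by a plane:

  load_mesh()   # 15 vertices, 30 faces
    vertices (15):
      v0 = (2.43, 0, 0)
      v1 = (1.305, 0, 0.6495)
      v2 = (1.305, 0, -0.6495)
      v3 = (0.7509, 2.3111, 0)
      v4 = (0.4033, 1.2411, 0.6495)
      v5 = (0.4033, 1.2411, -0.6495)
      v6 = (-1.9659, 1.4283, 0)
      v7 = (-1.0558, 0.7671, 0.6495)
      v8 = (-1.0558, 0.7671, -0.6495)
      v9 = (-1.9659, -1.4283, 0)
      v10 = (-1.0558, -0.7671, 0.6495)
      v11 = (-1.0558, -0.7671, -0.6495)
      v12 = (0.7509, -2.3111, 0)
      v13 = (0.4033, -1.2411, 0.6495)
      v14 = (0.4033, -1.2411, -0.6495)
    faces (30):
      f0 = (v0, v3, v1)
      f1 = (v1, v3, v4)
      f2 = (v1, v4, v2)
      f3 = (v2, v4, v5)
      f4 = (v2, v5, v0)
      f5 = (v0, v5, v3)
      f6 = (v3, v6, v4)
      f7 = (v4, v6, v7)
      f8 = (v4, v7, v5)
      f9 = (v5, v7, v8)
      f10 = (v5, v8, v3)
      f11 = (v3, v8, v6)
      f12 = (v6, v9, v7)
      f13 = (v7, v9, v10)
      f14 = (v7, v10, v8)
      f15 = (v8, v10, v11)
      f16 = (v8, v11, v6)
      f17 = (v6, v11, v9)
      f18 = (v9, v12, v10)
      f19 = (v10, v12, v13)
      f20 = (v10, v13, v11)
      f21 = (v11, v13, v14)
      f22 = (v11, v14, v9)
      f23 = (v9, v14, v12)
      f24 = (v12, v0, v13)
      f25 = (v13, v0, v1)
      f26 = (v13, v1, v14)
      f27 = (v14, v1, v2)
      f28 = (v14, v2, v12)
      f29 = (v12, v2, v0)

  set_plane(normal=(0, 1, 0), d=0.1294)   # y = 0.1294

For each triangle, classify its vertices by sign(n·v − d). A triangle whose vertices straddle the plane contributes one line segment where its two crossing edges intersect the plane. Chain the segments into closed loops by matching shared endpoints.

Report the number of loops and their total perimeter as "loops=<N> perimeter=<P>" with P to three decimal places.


Straddling triangles (12 of 30):
  (v0,v3,v1) [-+-] → (2.33599, 0.1294, 0)–(1.27398, 0.1294, 0.613134)  len=1.2263
  (v1,v3,v4) [-++] → (1.27398, 0.1294, 0.613134)–(1.21099, 0.1294, 0.6495)  len=0.0727
  (v1,v4,v2) [-+-] → (1.21099, 0.1294, 0.6495)–(1.21099, 0.1294, -0.514063)  len=1.1636
  (v2,v4,v5) [-++] → (1.21099, 0.1294, -0.514063)–(1.21099, 0.1294, -0.6495)  len=0.1354
  (v2,v5,v0) [-+-] → (1.21099, 0.1294, -0.6495)–(2.21869, 0.1294, -0.0677184)  len=1.1636
  (v0,v5,v3) [-++] → (2.21869, 0.1294, -0.0677184)–(2.33599, 0.1294, 0)  len=0.1354
  (v6,v9,v7) [+-+] → (-1.9659, 0.1294, 0)–(-1.32016, 0.1294, 0.460839)  len=0.7933
  (v7,v9,v10) [+--] → (-1.32016, 0.1294, 0.460839)–(-1.0558, 0.1294, 0.6495)  len=0.3248
  (v7,v10,v8) [+-+] → (-1.0558, 0.1294, 0.6495)–(-1.0558, 0.1294, -0.109562)  len=0.7591
  (v8,v10,v11) [+--] → (-1.0558, 0.1294, -0.109562)–(-1.0558, 0.1294, -0.6495)  len=0.5399
  (v8,v11,v6) [+-+] → (-1.0558, 0.1294, -0.6495)–(-1.42744, 0.1294, -0.384274)  len=0.4566
  (v6,v11,v9) [+--] → (-1.42744, 0.1294, -0.384274)–(-1.9659, 0.1294, 0)  len=0.6615

Chained into 2 loop(s):
  loop 1: 6 segments, perimeter = 3.8971
  loop 2: 6 segments, perimeter = 3.5352
Total perimeter = 7.432

loops=2 perimeter=7.432


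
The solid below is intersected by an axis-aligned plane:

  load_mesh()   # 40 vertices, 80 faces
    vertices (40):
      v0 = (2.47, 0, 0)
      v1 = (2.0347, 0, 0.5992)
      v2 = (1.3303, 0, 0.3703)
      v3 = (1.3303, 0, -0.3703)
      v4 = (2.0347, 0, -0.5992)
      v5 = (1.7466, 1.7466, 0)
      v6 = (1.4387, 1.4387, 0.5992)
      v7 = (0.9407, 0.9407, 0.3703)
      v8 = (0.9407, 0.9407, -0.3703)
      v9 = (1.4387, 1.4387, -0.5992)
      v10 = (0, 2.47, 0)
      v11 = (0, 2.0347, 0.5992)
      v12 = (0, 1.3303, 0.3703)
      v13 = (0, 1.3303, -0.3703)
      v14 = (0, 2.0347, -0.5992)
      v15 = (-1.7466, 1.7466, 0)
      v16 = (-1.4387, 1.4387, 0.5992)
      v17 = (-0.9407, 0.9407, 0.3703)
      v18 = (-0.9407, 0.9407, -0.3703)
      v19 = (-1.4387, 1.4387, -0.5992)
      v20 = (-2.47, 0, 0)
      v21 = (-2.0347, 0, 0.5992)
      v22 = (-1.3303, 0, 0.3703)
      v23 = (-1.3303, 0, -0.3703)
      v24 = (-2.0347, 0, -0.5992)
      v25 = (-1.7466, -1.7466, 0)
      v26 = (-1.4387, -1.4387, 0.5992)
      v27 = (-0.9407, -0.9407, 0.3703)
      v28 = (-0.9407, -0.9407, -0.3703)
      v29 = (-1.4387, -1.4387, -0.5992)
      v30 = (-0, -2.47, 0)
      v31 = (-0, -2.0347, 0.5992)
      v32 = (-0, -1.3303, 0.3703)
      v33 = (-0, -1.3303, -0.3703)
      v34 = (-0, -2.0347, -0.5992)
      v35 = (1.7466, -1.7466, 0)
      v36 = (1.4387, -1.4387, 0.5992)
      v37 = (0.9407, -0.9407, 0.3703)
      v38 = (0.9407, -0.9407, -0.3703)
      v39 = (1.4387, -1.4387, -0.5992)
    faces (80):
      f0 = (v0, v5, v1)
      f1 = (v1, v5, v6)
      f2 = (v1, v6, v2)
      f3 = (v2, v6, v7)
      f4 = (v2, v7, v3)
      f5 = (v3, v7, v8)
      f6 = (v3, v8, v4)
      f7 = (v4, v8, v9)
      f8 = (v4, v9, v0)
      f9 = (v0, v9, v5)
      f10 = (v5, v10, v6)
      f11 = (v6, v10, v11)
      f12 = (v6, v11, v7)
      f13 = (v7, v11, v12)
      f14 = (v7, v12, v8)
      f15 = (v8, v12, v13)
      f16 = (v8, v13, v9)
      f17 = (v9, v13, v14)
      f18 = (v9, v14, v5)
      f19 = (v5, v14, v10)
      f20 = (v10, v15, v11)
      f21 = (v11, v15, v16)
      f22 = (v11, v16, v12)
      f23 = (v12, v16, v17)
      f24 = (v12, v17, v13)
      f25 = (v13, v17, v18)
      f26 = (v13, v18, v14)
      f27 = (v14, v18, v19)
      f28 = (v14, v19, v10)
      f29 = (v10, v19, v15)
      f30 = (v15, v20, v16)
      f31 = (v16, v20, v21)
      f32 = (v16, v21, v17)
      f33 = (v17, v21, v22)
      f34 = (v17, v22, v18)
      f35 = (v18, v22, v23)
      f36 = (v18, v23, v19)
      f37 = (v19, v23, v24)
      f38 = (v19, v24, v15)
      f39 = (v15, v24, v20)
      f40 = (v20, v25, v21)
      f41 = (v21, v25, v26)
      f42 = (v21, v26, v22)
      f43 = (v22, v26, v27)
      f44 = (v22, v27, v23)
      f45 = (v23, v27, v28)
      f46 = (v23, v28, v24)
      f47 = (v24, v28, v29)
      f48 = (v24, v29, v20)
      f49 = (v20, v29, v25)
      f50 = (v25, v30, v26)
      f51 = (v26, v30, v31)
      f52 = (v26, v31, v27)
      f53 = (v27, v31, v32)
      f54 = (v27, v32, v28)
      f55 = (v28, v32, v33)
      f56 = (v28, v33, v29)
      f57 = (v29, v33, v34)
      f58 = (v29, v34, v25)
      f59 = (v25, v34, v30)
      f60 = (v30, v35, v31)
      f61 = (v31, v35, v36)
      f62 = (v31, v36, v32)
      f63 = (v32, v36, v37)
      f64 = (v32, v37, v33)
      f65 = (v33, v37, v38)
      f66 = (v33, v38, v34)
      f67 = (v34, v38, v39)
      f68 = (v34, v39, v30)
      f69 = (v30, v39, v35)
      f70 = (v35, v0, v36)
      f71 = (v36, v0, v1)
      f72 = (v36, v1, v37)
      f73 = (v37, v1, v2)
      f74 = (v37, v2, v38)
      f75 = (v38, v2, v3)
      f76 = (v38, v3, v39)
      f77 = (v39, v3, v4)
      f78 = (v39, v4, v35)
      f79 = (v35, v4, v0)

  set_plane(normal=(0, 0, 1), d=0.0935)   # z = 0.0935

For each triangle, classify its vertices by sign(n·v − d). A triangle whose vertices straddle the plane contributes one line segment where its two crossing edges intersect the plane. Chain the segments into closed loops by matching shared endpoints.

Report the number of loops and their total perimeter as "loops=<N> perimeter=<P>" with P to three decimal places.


loops=2 perimeter=22.853

Straddling triangles (32 of 80):
  (v0,v5,v1) [--+] → (1.79156, 1.47406, 0.0935)–(2.40208, 0, 0.0935)  len=1.5955
  (v1,v5,v6) [+-+] → (1.79156, 1.47406, 0.0935)–(1.69855, 1.69855, 0.0935)  len=0.2430
  (v2,v7,v3) [++-] → (1.08631, 0.589112, 0.0935)–(1.3303, 0, 0.0935)  len=0.6376
  (v3,v7,v8) [-+-] → (1.08631, 0.589112, 0.0935)–(0.9407, 0.9407, 0.0935)  len=0.3805
  (v5,v10,v6) [--+] → (0.224497, 2.30907, 0.0935)–(1.69855, 1.69855, 0.0935)  len=1.5955
  (v6,v10,v11) [+-+] → (0.224497, 2.30907, 0.0935)–(0, 2.40208, 0.0935)  len=0.2430
  (v7,v12,v8) [++-] → (0.351588, 1.18469, 0.0935)–(0.9407, 0.9407, 0.0935)  len=0.6376
  (v8,v12,v13) [-+-] → (0.351588, 1.18469, 0.0935)–(0, 1.3303, 0.0935)  len=0.3805
  (v10,v15,v11) [--+] → (-1.47406, 1.79156, 0.0935)–(0, 2.40208, 0.0935)  len=1.5955
  (v11,v15,v16) [+-+] → (-1.47406, 1.79156, 0.0935)–(-1.69855, 1.69855, 0.0935)  len=0.2430
  (v12,v17,v13) [++-] → (-0.589112, 1.08631, 0.0935)–(0, 1.3303, 0.0935)  len=0.6376
  (v13,v17,v18) [-+-] → (-0.589112, 1.08631, 0.0935)–(-0.9407, 0.9407, 0.0935)  len=0.3805
  (v15,v20,v16) [--+] → (-2.30907, 0.224497, 0.0935)–(-1.69855, 1.69855, 0.0935)  len=1.5955
  (v16,v20,v21) [+-+] → (-2.30907, 0.224497, 0.0935)–(-2.40208, 0, 0.0935)  len=0.2430
  (v17,v22,v18) [++-] → (-1.18469, 0.351588, 0.0935)–(-0.9407, 0.9407, 0.0935)  len=0.6376
  (v18,v22,v23) [-+-] → (-1.18469, 0.351588, 0.0935)–(-1.3303, 0, 0.0935)  len=0.3805
  (v20,v25,v21) [--+] → (-1.79156, -1.47406, 0.0935)–(-2.40208, 0, 0.0935)  len=1.5955
  (v21,v25,v26) [+-+] → (-1.79156, -1.47406, 0.0935)–(-1.69855, -1.69855, 0.0935)  len=0.2430
  (v22,v27,v23) [++-] → (-1.08631, -0.589112, 0.0935)–(-1.3303, 0, 0.0935)  len=0.6376
  (v23,v27,v28) [-+-] → (-1.08631, -0.589112, 0.0935)–(-0.9407, -0.9407, 0.0935)  len=0.3805
  (v25,v30,v26) [--+] → (-0.224497, -2.30907, 0.0935)–(-1.69855, -1.69855, 0.0935)  len=1.5955
  (v26,v30,v31) [+-+] → (-0.224497, -2.30907, 0.0935)–(0, -2.40208, 0.0935)  len=0.2430
  (v27,v32,v28) [++-] → (-0.351588, -1.18469, 0.0935)–(-0.9407, -0.9407, 0.0935)  len=0.6376
  (v28,v32,v33) [-+-] → (-0.351588, -1.18469, 0.0935)–(0, -1.3303, 0.0935)  len=0.3805
  (v30,v35,v31) [--+] → (1.47406, -1.79156, 0.0935)–(0, -2.40208, 0.0935)  len=1.5955
  (v31,v35,v36) [+-+] → (1.47406, -1.79156, 0.0935)–(1.69855, -1.69855, 0.0935)  len=0.2430
  (v32,v37,v33) [++-] → (0.589112, -1.08631, 0.0935)–(0, -1.3303, 0.0935)  len=0.6376
  (v33,v37,v38) [-+-] → (0.589112, -1.08631, 0.0935)–(0.9407, -0.9407, 0.0935)  len=0.3805
  (v35,v0,v36) [--+] → (2.30907, -0.224497, 0.0935)–(1.69855, -1.69855, 0.0935)  len=1.5955
  (v36,v0,v1) [+-+] → (2.30907, -0.224497, 0.0935)–(2.40208, 0, 0.0935)  len=0.2430
  (v37,v2,v38) [++-] → (1.18469, -0.351588, 0.0935)–(0.9407, -0.9407, 0.0935)  len=0.6376
  (v38,v2,v3) [-+-] → (1.18469, -0.351588, 0.0935)–(1.3303, 0, 0.0935)  len=0.3805

Chained into 2 loop(s):
  loop 1: 16 segments, perimeter = 14.7079
  loop 2: 16 segments, perimeter = 8.1455
Total perimeter = 22.853


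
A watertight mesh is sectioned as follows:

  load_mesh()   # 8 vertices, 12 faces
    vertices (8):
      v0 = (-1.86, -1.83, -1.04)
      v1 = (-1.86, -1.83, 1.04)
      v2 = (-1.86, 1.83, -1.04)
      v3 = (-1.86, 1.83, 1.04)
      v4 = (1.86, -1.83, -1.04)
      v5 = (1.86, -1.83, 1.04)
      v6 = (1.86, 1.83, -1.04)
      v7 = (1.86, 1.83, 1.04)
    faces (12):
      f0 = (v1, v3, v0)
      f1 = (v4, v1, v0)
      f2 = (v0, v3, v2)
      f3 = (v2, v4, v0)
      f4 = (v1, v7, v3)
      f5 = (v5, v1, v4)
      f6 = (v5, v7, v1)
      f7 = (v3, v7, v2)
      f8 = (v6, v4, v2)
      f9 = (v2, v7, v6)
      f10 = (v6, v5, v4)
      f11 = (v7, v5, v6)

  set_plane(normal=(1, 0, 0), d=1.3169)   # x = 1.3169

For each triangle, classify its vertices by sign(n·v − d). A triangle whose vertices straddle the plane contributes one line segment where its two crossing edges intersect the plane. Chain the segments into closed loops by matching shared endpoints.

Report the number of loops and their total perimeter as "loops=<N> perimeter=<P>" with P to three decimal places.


loops=1 perimeter=11.480

Straddling triangles (8 of 12):
  (v4,v1,v0) [+--] → (1.3169, -1.83, -0.736331)–(1.3169, -1.83, -1.04)  len=0.3037
  (v2,v4,v0) [-+-] → (1.3169, -1.29566, -1.04)–(1.3169, -1.83, -1.04)  len=0.5343
  (v1,v7,v3) [-+-] → (1.3169, 1.29566, 1.04)–(1.3169, 1.83, 1.04)  len=0.5343
  (v5,v1,v4) [+-+] → (1.3169, -1.83, 1.04)–(1.3169, -1.83, -0.736331)  len=1.7763
  (v5,v7,v1) [++-] → (1.3169, 1.29566, 1.04)–(1.3169, -1.83, 1.04)  len=3.1257
  (v3,v7,v2) [-+-] → (1.3169, 1.83, 1.04)–(1.3169, 1.83, 0.736331)  len=0.3037
  (v6,v4,v2) [++-] → (1.3169, -1.29566, -1.04)–(1.3169, 1.83, -1.04)  len=3.1257
  (v2,v7,v6) [-++] → (1.3169, 1.83, 0.736331)–(1.3169, 1.83, -1.04)  len=1.7763

Chained into 1 loop(s):
  loop 1: 8 segments, perimeter = 11.4800
Total perimeter = 11.480


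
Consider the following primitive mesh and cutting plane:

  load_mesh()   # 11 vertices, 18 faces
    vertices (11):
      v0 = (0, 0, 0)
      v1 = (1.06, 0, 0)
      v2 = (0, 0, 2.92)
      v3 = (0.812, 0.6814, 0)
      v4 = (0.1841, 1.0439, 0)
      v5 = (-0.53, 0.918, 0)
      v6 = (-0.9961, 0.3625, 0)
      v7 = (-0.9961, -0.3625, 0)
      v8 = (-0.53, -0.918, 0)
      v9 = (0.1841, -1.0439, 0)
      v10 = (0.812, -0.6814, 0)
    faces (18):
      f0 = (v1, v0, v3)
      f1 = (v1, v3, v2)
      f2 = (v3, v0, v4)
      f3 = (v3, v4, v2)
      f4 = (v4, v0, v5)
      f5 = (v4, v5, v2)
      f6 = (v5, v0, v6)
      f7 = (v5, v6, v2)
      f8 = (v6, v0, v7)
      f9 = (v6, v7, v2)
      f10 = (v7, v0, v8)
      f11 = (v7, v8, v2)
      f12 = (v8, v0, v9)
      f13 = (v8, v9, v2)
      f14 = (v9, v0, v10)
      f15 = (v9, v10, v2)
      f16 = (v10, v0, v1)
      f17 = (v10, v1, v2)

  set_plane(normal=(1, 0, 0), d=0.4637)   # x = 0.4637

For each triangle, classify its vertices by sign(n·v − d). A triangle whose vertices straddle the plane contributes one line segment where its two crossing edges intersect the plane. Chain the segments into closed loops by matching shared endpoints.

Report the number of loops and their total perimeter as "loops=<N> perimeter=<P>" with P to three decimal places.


loops=1 perimeter=5.559

Straddling triangles (8 of 18):
  (v1,v0,v3) [+-+] → (0.4637, 0, 0)–(0.4637, 0.38912, 0)  len=0.3891
  (v1,v3,v2) [++-] → (0.4637, 0.38912, 1.25251)–(0.4637, 0, 1.64264)  len=0.5510
  (v3,v0,v4) [+--] → (0.4637, 0.38912, 0)–(0.4637, 0.882481, 0)  len=0.4934
  (v3,v4,v2) [+--] → (0.4637, 0.882481, 0)–(0.4637, 0.38912, 1.25251)  len=1.3462
  (v9,v0,v10) [--+] → (0.4637, -0.38912, 0)–(0.4637, -0.882481, 0)  len=0.4934
  (v9,v10,v2) [-+-] → (0.4637, -0.882481, 0)–(0.4637, -0.38912, 1.25251)  len=1.3462
  (v10,v0,v1) [+-+] → (0.4637, -0.38912, 0)–(0.4637, 0, 0)  len=0.3891
  (v10,v1,v2) [++-] → (0.4637, 0, 1.64264)–(0.4637, -0.38912, 1.25251)  len=0.5510

Chained into 1 loop(s):
  loop 1: 8 segments, perimeter = 5.5593
Total perimeter = 5.559


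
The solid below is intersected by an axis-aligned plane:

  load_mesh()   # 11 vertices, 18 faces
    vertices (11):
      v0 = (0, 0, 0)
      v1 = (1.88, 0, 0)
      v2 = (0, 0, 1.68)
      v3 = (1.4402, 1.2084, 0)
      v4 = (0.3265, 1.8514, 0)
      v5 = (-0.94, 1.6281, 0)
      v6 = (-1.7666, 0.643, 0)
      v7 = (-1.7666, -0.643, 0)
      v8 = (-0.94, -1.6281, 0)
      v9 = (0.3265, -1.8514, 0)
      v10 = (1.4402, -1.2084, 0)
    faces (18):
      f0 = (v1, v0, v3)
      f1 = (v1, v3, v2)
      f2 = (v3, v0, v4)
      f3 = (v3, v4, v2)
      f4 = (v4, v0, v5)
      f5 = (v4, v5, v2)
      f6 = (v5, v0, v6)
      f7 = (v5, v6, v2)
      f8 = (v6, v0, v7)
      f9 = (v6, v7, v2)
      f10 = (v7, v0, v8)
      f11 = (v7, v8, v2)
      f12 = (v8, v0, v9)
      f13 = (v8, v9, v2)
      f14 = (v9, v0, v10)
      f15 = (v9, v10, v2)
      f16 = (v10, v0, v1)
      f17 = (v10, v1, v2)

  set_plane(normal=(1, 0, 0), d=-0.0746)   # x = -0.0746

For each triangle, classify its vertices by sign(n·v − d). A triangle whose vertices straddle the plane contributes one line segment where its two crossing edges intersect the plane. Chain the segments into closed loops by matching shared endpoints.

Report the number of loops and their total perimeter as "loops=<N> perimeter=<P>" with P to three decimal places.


Straddling triangles (10 of 18):
  (v4,v0,v5) [++-] → (-0.0746, 0.129209, 0)–(-0.0746, 1.78068, 0)  len=1.6515
  (v4,v5,v2) [+-+] → (-0.0746, 1.78068, 0)–(-0.0746, 0.129209, 1.54667)  len=2.2626
  (v5,v0,v6) [-+-] → (-0.0746, 0.129209, 0)–(-0.0746, 0.0271526, 0)  len=0.1021
  (v5,v6,v2) [--+] → (-0.0746, 0.0271526, 1.60906)–(-0.0746, 0.129209, 1.54667)  len=0.1196
  (v6,v0,v7) [-+-] → (-0.0746, 0.0271526, 0)–(-0.0746, -0.0271526, 0)  len=0.0543
  (v6,v7,v2) [--+] → (-0.0746, -0.0271526, 1.60906)–(-0.0746, 0.0271526, 1.60906)  len=0.0543
  (v7,v0,v8) [-+-] → (-0.0746, -0.0271526, 0)–(-0.0746, -0.129209, 0)  len=0.1021
  (v7,v8,v2) [--+] → (-0.0746, -0.129209, 1.54667)–(-0.0746, -0.0271526, 1.60906)  len=0.1196
  (v8,v0,v9) [-++] → (-0.0746, -0.129209, 0)–(-0.0746, -1.78068, 0)  len=1.6515
  (v8,v9,v2) [-++] → (-0.0746, -1.78068, 0)–(-0.0746, -0.129209, 1.54667)  len=2.2626

Chained into 1 loop(s):
  loop 1: 10 segments, perimeter = 8.3802
Total perimeter = 8.380

loops=1 perimeter=8.380


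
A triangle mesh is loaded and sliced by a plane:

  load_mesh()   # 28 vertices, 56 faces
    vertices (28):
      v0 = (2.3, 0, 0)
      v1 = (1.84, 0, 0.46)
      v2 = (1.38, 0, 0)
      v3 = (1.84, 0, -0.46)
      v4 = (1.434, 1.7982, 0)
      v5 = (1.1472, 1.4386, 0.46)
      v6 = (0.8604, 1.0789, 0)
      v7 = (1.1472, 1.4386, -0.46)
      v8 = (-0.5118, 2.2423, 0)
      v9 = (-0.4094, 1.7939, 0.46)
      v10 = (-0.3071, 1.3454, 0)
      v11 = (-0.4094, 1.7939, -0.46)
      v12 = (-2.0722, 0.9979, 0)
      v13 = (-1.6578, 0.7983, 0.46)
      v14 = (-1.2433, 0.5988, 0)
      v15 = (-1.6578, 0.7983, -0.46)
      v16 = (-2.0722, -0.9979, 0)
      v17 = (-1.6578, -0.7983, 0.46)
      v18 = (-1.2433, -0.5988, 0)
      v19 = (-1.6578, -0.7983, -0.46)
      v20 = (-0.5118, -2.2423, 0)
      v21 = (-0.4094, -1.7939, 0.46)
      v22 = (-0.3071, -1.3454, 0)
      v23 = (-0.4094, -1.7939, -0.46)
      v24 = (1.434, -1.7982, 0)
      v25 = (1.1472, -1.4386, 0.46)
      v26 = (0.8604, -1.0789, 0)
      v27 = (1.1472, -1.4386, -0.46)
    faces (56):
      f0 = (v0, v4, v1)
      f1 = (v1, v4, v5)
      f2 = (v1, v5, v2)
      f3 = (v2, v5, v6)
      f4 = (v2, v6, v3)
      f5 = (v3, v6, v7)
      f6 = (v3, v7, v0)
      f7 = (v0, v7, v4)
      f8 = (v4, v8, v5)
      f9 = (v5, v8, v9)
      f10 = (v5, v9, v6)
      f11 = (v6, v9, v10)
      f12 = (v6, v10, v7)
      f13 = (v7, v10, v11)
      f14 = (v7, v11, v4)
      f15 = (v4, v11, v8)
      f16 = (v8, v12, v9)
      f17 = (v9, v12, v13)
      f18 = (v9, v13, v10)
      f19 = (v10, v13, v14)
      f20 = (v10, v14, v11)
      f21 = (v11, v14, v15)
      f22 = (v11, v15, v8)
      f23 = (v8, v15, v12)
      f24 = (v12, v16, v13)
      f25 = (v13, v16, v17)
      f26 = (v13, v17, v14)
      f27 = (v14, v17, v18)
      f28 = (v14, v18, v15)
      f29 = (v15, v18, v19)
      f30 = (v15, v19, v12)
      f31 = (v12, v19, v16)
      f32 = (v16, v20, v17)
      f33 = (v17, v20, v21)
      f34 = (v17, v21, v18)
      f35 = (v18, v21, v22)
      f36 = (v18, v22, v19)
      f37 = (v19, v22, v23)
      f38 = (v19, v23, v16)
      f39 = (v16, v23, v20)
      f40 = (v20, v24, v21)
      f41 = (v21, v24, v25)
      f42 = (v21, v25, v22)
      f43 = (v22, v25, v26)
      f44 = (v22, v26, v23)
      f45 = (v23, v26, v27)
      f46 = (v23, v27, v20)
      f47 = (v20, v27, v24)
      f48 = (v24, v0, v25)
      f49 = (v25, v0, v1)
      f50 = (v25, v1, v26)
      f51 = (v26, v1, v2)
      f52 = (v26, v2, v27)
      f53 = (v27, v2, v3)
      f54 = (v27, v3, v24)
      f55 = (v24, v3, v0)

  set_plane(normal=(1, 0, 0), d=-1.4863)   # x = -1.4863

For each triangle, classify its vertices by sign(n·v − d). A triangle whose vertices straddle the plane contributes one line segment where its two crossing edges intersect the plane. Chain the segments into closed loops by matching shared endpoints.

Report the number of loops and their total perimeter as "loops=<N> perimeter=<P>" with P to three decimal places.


loops=1 perimeter=6.832

Straddling triangles (18 of 56):
  (v8,v12,v9) [+-+] → (-1.4863, 1.46515, 0)–(-1.4863, 1.27838, 0.162084)  len=0.2473
  (v9,v12,v13) [+--] → (-1.4863, 1.27838, 0.162084)–(-1.4863, 0.935071, 0.46)  len=0.4545
  (v9,v13,v10) [+-+] → (-1.4863, 0.935071, 0.46)–(-1.4863, 0.867766, 0.401593)  len=0.0891
  (v10,v13,v14) [+-+] → (-1.4863, 0.867766, 0.401593)–(-1.4863, 0.715757, 0.269674)  len=0.2013
  (v11,v14,v15) [++-] → (-1.4863, 0.715757, -0.269674)–(-1.4863, 0.935071, -0.46)  len=0.2904
  (v11,v15,v8) [+-+] → (-1.4863, 0.935071, -0.46)–(-1.4863, 1.0144, -0.391161)  len=0.1050
  (v8,v15,v12) [+--] → (-1.4863, 1.0144, -0.391161)–(-1.4863, 1.46515, 0)  len=0.5968
  (v13,v17,v14) [--+] → (-1.4863, -0.220248, 0.269674)–(-1.4863, 0.715757, 0.269674)  len=0.9360
  (v14,v17,v18) [+-+] → (-1.4863, -0.220248, 0.269674)–(-1.4863, -0.715757, 0.269674)  len=0.4955
  (v14,v18,v15) [++-] → (-1.4863, 0.220248, -0.269674)–(-1.4863, 0.715757, -0.269674)  len=0.4955
  (v15,v18,v19) [-+-] → (-1.4863, 0.220248, -0.269674)–(-1.4863, -0.715757, -0.269674)  len=0.9360
  (v16,v20,v17) [-+-] → (-1.4863, -1.46515, 0)–(-1.4863, -1.0144, 0.391161)  len=0.5968
  (v17,v20,v21) [-++] → (-1.4863, -1.0144, 0.391161)–(-1.4863, -0.935071, 0.46)  len=0.1050
  (v17,v21,v18) [-++] → (-1.4863, -0.935071, 0.46)–(-1.4863, -0.715757, 0.269674)  len=0.2904
  (v18,v22,v19) [++-] → (-1.4863, -0.867766, -0.401593)–(-1.4863, -0.715757, -0.269674)  len=0.2013
  (v19,v22,v23) [-++] → (-1.4863, -0.867766, -0.401593)–(-1.4863, -0.935071, -0.46)  len=0.0891
  (v19,v23,v16) [-+-] → (-1.4863, -0.935071, -0.46)–(-1.4863, -1.27838, -0.162084)  len=0.4545
  (v16,v23,v20) [-++] → (-1.4863, -1.27838, -0.162084)–(-1.4863, -1.46515, 0)  len=0.2473

Chained into 1 loop(s):
  loop 1: 18 segments, perimeter = 6.8319
Total perimeter = 6.832


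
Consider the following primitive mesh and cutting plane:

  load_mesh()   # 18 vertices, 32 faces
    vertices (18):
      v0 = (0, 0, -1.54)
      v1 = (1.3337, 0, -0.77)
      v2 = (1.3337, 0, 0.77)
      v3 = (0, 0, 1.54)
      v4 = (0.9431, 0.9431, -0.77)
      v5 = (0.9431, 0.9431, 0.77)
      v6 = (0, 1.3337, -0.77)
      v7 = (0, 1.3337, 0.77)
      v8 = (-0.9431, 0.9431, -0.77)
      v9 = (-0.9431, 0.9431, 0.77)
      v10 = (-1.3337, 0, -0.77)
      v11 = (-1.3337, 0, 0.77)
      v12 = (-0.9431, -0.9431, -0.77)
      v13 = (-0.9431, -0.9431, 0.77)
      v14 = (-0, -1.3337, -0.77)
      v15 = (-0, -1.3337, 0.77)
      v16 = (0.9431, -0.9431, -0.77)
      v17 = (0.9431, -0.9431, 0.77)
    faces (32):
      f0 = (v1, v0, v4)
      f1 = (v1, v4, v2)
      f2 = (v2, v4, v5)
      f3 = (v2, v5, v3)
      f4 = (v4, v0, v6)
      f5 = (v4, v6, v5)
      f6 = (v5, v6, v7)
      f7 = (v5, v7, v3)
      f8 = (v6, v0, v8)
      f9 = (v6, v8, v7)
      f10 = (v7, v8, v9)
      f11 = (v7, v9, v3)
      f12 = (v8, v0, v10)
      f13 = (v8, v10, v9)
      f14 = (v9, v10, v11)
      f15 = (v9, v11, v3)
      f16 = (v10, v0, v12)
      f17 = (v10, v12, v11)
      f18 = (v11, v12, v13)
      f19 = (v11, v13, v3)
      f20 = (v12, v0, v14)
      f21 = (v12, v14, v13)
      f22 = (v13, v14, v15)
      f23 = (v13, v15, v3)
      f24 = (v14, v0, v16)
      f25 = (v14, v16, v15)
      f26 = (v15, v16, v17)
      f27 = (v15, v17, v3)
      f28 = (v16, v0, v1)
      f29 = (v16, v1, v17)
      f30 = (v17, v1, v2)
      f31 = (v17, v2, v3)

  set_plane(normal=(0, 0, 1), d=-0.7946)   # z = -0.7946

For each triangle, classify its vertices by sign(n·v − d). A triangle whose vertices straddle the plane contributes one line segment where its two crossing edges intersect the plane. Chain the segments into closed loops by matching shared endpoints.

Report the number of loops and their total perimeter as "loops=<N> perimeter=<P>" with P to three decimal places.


Straddling triangles (8 of 32):
  (v1,v0,v4) [+-+] → (1.29109, 0, -0.7946)–(0.91297, 0.91297, -0.7946)  len=0.9882
  (v4,v0,v6) [+-+] → (0.91297, 0.91297, -0.7946)–(0, 1.29109, -0.7946)  len=0.9882
  (v6,v0,v8) [+-+] → (0, 1.29109, -0.7946)–(-0.91297, 0.91297, -0.7946)  len=0.9882
  (v8,v0,v10) [+-+] → (-0.91297, 0.91297, -0.7946)–(-1.29109, 0, -0.7946)  len=0.9882
  (v10,v0,v12) [+-+] → (-1.29109, 0, -0.7946)–(-0.91297, -0.91297, -0.7946)  len=0.9882
  (v12,v0,v14) [+-+] → (-0.91297, -0.91297, -0.7946)–(0, -1.29109, -0.7946)  len=0.9882
  (v14,v0,v16) [+-+] → (0, -1.29109, -0.7946)–(0.91297, -0.91297, -0.7946)  len=0.9882
  (v16,v0,v1) [+-+] → (0.91297, -0.91297, -0.7946)–(1.29109, 0, -0.7946)  len=0.9882

Chained into 1 loop(s):
  loop 1: 8 segments, perimeter = 7.9054
Total perimeter = 7.905

loops=1 perimeter=7.905


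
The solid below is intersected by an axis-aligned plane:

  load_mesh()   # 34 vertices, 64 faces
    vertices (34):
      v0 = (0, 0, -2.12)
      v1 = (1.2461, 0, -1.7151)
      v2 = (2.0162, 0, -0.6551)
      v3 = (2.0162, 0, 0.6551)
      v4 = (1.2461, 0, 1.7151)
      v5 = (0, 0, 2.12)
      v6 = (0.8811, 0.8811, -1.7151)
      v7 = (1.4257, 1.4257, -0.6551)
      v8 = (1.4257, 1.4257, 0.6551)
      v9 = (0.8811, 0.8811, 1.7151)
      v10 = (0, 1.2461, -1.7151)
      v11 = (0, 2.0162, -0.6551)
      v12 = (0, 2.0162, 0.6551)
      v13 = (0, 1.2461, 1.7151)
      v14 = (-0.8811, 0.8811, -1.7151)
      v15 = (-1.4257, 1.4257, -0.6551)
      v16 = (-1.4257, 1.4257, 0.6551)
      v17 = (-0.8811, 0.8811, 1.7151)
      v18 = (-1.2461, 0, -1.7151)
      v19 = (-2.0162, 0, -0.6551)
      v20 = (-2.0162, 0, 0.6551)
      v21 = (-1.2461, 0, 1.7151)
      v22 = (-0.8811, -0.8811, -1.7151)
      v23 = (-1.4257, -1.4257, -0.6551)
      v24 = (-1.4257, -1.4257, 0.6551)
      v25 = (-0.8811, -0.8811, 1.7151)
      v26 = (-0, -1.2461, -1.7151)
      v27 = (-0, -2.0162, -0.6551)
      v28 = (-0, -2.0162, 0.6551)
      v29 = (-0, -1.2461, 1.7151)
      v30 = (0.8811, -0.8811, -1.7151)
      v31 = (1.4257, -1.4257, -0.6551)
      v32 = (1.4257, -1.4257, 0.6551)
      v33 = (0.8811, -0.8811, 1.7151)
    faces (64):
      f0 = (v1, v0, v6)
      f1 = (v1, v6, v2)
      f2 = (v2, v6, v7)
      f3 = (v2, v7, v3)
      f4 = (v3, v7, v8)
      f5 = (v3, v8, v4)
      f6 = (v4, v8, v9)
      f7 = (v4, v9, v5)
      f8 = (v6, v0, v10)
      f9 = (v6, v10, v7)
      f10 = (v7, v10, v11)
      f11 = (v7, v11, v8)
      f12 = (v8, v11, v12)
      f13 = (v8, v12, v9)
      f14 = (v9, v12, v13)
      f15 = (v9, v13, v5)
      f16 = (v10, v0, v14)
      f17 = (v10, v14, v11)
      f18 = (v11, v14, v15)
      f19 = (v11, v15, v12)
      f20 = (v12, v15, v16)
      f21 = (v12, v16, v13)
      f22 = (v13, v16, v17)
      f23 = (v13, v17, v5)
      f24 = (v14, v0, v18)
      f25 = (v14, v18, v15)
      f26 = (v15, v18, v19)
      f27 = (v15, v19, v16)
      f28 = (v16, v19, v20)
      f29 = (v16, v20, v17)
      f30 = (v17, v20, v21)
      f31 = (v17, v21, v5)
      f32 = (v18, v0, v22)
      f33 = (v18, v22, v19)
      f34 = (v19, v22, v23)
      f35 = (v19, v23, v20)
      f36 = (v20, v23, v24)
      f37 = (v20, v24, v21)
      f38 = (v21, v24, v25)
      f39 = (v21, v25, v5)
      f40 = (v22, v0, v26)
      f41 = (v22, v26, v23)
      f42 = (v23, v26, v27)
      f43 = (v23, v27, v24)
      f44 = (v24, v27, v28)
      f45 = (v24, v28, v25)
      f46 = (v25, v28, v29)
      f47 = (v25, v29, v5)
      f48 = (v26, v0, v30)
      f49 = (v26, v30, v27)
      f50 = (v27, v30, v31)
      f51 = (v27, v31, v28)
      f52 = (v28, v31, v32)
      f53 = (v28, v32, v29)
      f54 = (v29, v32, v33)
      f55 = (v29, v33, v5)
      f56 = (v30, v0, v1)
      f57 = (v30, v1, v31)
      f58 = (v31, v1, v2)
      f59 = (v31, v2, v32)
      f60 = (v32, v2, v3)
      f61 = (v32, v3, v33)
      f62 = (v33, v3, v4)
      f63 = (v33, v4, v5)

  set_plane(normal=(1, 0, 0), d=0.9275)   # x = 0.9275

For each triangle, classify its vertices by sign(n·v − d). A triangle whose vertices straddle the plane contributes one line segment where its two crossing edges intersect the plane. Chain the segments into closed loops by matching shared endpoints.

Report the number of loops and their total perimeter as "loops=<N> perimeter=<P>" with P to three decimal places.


loops=1 perimeter=11.248

Straddling triangles (20 of 64):
  (v1,v0,v6) [+--] → (0.9275, 0, -1.81862)–(0.9275, 0.769092, -1.7151)  len=0.7760
  (v1,v6,v2) [+-+] → (0.9275, 0.769092, -1.7151)–(0.9275, 0.845083, -1.67177)  len=0.0875
  (v2,v6,v7) [+-+] → (0.9275, 0.845083, -1.67177)–(0.9275, 0.9275, -1.62479)  len=0.0949
  (v4,v8,v9) [++-] → (0.9275, 0.9275, 1.62479)–(0.9275, 0.769092, 1.7151)  len=0.1823
  (v4,v9,v5) [+--] → (0.9275, 0.769092, 1.7151)–(0.9275, 0, 1.81862)  len=0.7760
  (v6,v10,v7) [--+] → (0.9275, 1.36294, -1.02551)–(0.9275, 0.9275, -1.62479)  len=0.7408
  (v7,v10,v11) [+--] → (0.9275, 1.36294, -1.02551)–(0.9275, 1.63205, -0.6551)  len=0.4578
  (v7,v11,v8) [+-+] → (0.9275, 1.63205, -0.6551)–(0.9275, 1.63205, 0.197261)  len=0.8524
  (v8,v11,v12) [+--] → (0.9275, 1.63205, 0.197261)–(0.9275, 1.63205, 0.6551)  len=0.4578
  (v8,v12,v9) [+--] → (0.9275, 1.63205, 0.6551)–(0.9275, 0.9275, 1.62479)  len=1.1986
  (v27,v30,v31) [--+] → (0.9275, -0.9275, -1.62479)–(0.9275, -1.63205, -0.6551)  len=1.1986
  (v27,v31,v28) [-+-] → (0.9275, -1.63205, -0.6551)–(0.9275, -1.63205, -0.197261)  len=0.4578
  (v28,v31,v32) [-++] → (0.9275, -1.63205, -0.197261)–(0.9275, -1.63205, 0.6551)  len=0.8524
  (v28,v32,v29) [-+-] → (0.9275, -1.63205, 0.6551)–(0.9275, -1.36294, 1.02551)  len=0.4578
  (v29,v32,v33) [-+-] → (0.9275, -1.36294, 1.02551)–(0.9275, -0.9275, 1.62479)  len=0.7408
  (v30,v0,v1) [--+] → (0.9275, 0, -1.81862)–(0.9275, -0.769092, -1.7151)  len=0.7760
  (v30,v1,v31) [-++] → (0.9275, -0.769092, -1.7151)–(0.9275, -0.9275, -1.62479)  len=0.1823
  (v32,v3,v33) [++-] → (0.9275, -0.845083, 1.67177)–(0.9275, -0.9275, 1.62479)  len=0.0949
  (v33,v3,v4) [-++] → (0.9275, -0.845083, 1.67177)–(0.9275, -0.769092, 1.7151)  len=0.0875
  (v33,v4,v5) [-+-] → (0.9275, -0.769092, 1.7151)–(0.9275, 0, 1.81862)  len=0.7760

Chained into 1 loop(s):
  loop 1: 20 segments, perimeter = 11.2484
Total perimeter = 11.248


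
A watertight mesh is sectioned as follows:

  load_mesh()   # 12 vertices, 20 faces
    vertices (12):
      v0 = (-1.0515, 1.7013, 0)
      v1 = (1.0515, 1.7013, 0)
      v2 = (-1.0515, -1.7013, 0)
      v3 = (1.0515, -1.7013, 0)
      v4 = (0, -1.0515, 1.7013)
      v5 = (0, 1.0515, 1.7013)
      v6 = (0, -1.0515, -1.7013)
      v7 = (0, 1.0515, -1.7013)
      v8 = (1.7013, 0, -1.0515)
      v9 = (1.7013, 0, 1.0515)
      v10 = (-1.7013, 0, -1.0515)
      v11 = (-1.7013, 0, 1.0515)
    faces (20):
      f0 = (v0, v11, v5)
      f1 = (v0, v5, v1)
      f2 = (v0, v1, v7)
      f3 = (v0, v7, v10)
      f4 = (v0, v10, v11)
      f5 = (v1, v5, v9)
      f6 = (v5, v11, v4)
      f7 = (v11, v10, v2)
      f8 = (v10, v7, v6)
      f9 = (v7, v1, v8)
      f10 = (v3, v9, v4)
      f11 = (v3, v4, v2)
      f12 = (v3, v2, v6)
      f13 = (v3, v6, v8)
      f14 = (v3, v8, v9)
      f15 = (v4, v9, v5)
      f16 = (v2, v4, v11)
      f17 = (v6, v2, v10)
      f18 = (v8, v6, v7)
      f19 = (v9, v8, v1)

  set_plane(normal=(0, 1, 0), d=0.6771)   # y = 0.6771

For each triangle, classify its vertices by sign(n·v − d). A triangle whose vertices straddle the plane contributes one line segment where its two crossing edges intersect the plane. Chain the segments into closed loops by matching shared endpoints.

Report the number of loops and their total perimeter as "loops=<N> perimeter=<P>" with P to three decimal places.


Straddling triangles (10 of 20):
  (v0,v11,v5) [+-+] → (-1.44269, 0.6771, 0.633014)–(-0.60577, 0.6771, 1.46993)  len=1.1836
  (v0,v7,v10) [++-] → (-0.60577, 0.6771, -1.46993)–(-1.44269, 0.6771, -0.633014)  len=1.1836
  (v0,v10,v11) [+--] → (-1.44269, 0.6771, -0.633014)–(-1.44269, 0.6771, 0.633014)  len=1.2660
  (v1,v5,v9) [++-] → (0.60577, 0.6771, 1.46993)–(1.44269, 0.6771, 0.633014)  len=1.1836
  (v5,v11,v4) [+--] → (-0.60577, 0.6771, 1.46993)–(0, 0.6771, 1.7013)  len=0.6485
  (v10,v7,v6) [-+-] → (-0.60577, 0.6771, -1.46993)–(0, 0.6771, -1.7013)  len=0.6485
  (v7,v1,v8) [++-] → (1.44269, 0.6771, -0.633014)–(0.60577, 0.6771, -1.46993)  len=1.1836
  (v4,v9,v5) [--+] → (0.60577, 0.6771, 1.46993)–(0, 0.6771, 1.7013)  len=0.6485
  (v8,v6,v7) [--+] → (0, 0.6771, -1.7013)–(0.60577, 0.6771, -1.46993)  len=0.6485
  (v9,v8,v1) [--+] → (1.44269, 0.6771, -0.633014)–(1.44269, 0.6771, 0.633014)  len=1.2660

Chained into 1 loop(s):
  loop 1: 10 segments, perimeter = 9.8602
Total perimeter = 9.860

loops=1 perimeter=9.860


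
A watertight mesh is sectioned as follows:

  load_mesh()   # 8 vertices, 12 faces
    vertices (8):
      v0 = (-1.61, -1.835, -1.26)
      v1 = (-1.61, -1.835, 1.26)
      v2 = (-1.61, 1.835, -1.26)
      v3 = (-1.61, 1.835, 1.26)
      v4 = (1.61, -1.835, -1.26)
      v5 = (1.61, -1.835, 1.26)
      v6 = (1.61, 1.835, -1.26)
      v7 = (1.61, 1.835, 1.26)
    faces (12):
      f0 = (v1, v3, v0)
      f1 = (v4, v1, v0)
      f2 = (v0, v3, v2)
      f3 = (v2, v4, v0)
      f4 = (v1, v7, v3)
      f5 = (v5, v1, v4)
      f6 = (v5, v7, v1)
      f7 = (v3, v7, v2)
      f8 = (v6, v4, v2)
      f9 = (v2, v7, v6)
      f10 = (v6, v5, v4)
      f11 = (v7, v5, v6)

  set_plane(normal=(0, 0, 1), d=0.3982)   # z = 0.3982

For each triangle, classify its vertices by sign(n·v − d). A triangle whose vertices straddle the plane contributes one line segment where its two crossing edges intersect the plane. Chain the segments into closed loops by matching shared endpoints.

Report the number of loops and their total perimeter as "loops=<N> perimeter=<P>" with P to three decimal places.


Straddling triangles (8 of 12):
  (v1,v3,v0) [++-] → (-1.61, 0.579918, 0.3982)–(-1.61, -1.835, 0.3982)  len=2.4149
  (v4,v1,v0) [-+-] → (-0.508811, -1.835, 0.3982)–(-1.61, -1.835, 0.3982)  len=1.1012
  (v0,v3,v2) [-+-] → (-1.61, 0.579918, 0.3982)–(-1.61, 1.835, 0.3982)  len=1.2551
  (v5,v1,v4) [++-] → (-0.508811, -1.835, 0.3982)–(1.61, -1.835, 0.3982)  len=2.1188
  (v3,v7,v2) [++-] → (0.508811, 1.835, 0.3982)–(-1.61, 1.835, 0.3982)  len=2.1188
  (v2,v7,v6) [-+-] → (0.508811, 1.835, 0.3982)–(1.61, 1.835, 0.3982)  len=1.1012
  (v6,v5,v4) [-+-] → (1.61, -0.579918, 0.3982)–(1.61, -1.835, 0.3982)  len=1.2551
  (v7,v5,v6) [++-] → (1.61, -0.579918, 0.3982)–(1.61, 1.835, 0.3982)  len=2.4149

Chained into 1 loop(s):
  loop 1: 8 segments, perimeter = 13.7800
Total perimeter = 13.780

loops=1 perimeter=13.780


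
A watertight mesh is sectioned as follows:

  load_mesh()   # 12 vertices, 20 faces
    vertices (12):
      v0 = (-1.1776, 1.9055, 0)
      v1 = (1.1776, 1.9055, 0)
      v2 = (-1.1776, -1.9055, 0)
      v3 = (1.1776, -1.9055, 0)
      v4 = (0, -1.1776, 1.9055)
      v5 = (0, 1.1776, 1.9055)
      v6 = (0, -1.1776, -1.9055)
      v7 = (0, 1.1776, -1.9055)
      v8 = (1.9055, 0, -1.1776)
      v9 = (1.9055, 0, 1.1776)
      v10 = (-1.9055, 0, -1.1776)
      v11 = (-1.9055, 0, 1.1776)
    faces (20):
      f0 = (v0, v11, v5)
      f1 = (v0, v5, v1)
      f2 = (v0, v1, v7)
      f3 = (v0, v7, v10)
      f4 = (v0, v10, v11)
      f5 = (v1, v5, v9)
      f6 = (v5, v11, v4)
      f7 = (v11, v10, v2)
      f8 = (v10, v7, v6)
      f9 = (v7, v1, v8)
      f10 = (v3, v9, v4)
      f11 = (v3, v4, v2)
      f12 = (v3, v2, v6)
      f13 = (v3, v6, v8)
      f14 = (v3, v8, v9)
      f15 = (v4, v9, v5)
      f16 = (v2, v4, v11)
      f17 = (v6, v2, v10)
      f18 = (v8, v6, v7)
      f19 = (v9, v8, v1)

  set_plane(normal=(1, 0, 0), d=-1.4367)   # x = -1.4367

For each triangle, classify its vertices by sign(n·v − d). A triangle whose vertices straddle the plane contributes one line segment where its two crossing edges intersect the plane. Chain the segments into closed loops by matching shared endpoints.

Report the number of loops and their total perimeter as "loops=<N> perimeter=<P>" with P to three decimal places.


Straddling triangles (8 of 20):
  (v0,v11,v5) [+-+] → (-1.4367, 1.22723, 0.419173)–(-1.4367, 0.289719, 1.35668)  len=1.3258
  (v0,v7,v10) [++-] → (-1.4367, 0.289719, -1.35668)–(-1.4367, 1.22723, -0.419173)  len=1.3258
  (v0,v10,v11) [+--] → (-1.4367, 1.22723, -0.419173)–(-1.4367, 1.22723, 0.419173)  len=0.8383
  (v5,v11,v4) [+-+] → (-1.4367, 0.289719, 1.35668)–(-1.4367, -0.289719, 1.35668)  len=0.5794
  (v11,v10,v2) [--+] → (-1.4367, -1.22723, -0.419173)–(-1.4367, -1.22723, 0.419173)  len=0.8383
  (v10,v7,v6) [-++] → (-1.4367, 0.289719, -1.35668)–(-1.4367, -0.289719, -1.35668)  len=0.5794
  (v2,v4,v11) [++-] → (-1.4367, -0.289719, 1.35668)–(-1.4367, -1.22723, 0.419173)  len=1.3258
  (v6,v2,v10) [++-] → (-1.4367, -1.22723, -0.419173)–(-1.4367, -0.289719, -1.35668)  len=1.3258

Chained into 1 loop(s):
  loop 1: 8 segments, perimeter = 8.1389
Total perimeter = 8.139

loops=1 perimeter=8.139


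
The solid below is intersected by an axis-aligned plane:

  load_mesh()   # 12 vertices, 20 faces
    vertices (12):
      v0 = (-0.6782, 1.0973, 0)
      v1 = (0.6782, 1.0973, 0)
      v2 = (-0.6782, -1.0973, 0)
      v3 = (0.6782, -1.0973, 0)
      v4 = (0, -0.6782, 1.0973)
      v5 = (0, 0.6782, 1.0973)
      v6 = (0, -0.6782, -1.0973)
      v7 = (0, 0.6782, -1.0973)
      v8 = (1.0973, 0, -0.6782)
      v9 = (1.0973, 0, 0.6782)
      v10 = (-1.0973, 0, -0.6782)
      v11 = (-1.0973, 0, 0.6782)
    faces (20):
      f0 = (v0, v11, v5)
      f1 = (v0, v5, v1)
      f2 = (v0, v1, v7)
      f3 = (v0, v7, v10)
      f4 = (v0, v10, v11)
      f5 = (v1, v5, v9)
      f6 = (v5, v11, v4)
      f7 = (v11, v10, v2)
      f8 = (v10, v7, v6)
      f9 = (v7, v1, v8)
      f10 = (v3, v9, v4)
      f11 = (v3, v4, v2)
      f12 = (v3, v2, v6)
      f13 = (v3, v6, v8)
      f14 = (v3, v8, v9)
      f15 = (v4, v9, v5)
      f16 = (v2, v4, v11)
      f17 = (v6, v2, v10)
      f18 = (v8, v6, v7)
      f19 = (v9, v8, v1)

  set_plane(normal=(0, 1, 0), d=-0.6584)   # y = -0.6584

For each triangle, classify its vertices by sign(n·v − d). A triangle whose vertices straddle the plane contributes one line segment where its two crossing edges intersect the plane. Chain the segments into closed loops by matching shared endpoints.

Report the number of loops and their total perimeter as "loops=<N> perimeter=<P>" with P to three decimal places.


loops=1 perimeter=5.826

Straddling triangles (10 of 20):
  (v5,v11,v4) [++-] → (-0.0320356, -0.6584, 1.08506)–(0, -0.6584, 1.0973)  len=0.0343
  (v11,v10,v2) [++-] → (-0.845832, -0.6584, -0.271268)–(-0.845832, -0.6584, 0.271268)  len=0.5425
  (v10,v7,v6) [++-] → (0, -0.6584, -1.0973)–(-0.0320356, -0.6584, -1.08506)  len=0.0343
  (v3,v9,v4) [-+-] → (0.845832, -0.6584, 0.271268)–(0.0320356, -0.6584, 1.08506)  len=1.1509
  (v3,v6,v8) [--+] → (0.0320356, -0.6584, -1.08506)–(0.845832, -0.6584, -0.271268)  len=1.1509
  (v3,v8,v9) [-++] → (0.845832, -0.6584, -0.271268)–(0.845832, -0.6584, 0.271268)  len=0.5425
  (v4,v9,v5) [-++] → (0.0320356, -0.6584, 1.08506)–(0, -0.6584, 1.0973)  len=0.0343
  (v2,v4,v11) [--+] → (-0.0320356, -0.6584, 1.08506)–(-0.845832, -0.6584, 0.271268)  len=1.1509
  (v6,v2,v10) [--+] → (-0.845832, -0.6584, -0.271268)–(-0.0320356, -0.6584, -1.08506)  len=1.1509
  (v8,v6,v7) [+-+] → (0.0320356, -0.6584, -1.08506)–(0, -0.6584, -1.0973)  len=0.0343

Chained into 1 loop(s):
  loop 1: 10 segments, perimeter = 5.8258
Total perimeter = 5.826


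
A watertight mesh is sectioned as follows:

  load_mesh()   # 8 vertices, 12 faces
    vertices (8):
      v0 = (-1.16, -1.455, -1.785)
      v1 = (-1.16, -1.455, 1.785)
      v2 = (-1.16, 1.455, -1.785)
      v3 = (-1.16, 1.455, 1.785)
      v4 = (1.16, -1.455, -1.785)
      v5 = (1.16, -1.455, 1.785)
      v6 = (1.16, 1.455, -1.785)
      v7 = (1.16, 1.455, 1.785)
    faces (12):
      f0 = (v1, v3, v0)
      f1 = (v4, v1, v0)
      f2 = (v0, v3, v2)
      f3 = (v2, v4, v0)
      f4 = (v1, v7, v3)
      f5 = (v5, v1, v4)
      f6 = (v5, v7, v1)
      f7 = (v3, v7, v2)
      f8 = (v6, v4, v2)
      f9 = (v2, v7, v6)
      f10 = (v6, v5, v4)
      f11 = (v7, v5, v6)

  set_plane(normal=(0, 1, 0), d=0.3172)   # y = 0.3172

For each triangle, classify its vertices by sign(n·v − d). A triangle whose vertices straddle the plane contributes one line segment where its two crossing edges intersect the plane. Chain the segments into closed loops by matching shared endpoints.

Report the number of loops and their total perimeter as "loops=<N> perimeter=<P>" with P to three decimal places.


loops=1 perimeter=11.780

Straddling triangles (8 of 12):
  (v1,v3,v0) [-+-] → (-1.16, 0.3172, 1.785)–(-1.16, 0.3172, 0.389142)  len=1.3959
  (v0,v3,v2) [-++] → (-1.16, 0.3172, 0.389142)–(-1.16, 0.3172, -1.785)  len=2.1741
  (v2,v4,v0) [+--] → (-0.252888, 0.3172, -1.785)–(-1.16, 0.3172, -1.785)  len=0.9071
  (v1,v7,v3) [-++] → (0.252888, 0.3172, 1.785)–(-1.16, 0.3172, 1.785)  len=1.4129
  (v5,v7,v1) [-+-] → (1.16, 0.3172, 1.785)–(0.252888, 0.3172, 1.785)  len=0.9071
  (v6,v4,v2) [+-+] → (1.16, 0.3172, -1.785)–(-0.252888, 0.3172, -1.785)  len=1.4129
  (v6,v5,v4) [+--] → (1.16, 0.3172, -0.389142)–(1.16, 0.3172, -1.785)  len=1.3959
  (v7,v5,v6) [+-+] → (1.16, 0.3172, 1.785)–(1.16, 0.3172, -0.389142)  len=2.1741

Chained into 1 loop(s):
  loop 1: 8 segments, perimeter = 11.7800
Total perimeter = 11.780
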